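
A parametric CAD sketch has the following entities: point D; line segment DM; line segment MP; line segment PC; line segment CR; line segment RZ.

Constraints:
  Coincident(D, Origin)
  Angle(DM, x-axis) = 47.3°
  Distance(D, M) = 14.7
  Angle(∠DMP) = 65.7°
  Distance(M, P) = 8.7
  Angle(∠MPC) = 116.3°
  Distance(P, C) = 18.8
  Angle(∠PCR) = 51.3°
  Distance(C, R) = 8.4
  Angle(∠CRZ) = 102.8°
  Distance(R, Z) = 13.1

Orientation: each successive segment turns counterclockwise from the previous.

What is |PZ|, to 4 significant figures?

1.951

D is at the origin; DM runs at 47.3° with length 14.7, so M = (9.969, 10.80). ∠DMP = 65.7° gives MP at 161.6° from the x-axis; with |MP| = 8.7, P = (1.714, 13.55). ∠MPC = 116.3° gives PC at -134.7° from the x-axis; with |PC| = 18.8, C = (-11.51, 0.1864). ∠PCR = 51.3° gives CR at -6.000° from the x-axis; with |CR| = 8.4, R = (-3.156, -0.6917). ∠CRZ = 102.8° gives RZ at 71.20° from the x-axis; with |RZ| = 13.1, Z = (1.066, 11.71). Then |PZ| = |Z − P| = 1.951.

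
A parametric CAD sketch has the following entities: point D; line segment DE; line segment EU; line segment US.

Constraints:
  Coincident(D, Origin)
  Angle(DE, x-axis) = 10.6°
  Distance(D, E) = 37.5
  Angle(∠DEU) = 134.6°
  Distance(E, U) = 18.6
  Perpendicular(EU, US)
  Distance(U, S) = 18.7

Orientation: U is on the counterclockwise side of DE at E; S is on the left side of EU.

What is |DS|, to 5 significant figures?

45.638

∠DEU = 134.6°, so EU runs at 10.6° + (180° − 134.6°) = 56.000° from the x-axis; with |EU| = 18.6, U = E + 18.6·(cos 56.000°, sin 56.000°) = (47.261, 22.318). EU ⟂ US; with |US| = 18.7 on the left of EU, S = U + 18.7·(-0.82904, 0.55919) = (31.758, 32.775). Then |DS| = |S − D| = 45.638.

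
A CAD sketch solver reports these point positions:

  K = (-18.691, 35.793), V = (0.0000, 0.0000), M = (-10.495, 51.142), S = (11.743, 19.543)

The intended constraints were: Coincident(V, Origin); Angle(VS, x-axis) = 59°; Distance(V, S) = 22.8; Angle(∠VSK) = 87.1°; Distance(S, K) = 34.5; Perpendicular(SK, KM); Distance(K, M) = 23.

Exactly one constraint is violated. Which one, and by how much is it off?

Distance(K, M) = 23 — off by 5.60.

V = (0.00, 0.00) ✓; VS at 59.00° ✓; |VS| = 22.80 ✓; ∠VSK = 87.10° ✓; |SK| = 34.50 ✓; ∠(SK, KM) = 90.00° ✓; |KM| = 17.40 ✗.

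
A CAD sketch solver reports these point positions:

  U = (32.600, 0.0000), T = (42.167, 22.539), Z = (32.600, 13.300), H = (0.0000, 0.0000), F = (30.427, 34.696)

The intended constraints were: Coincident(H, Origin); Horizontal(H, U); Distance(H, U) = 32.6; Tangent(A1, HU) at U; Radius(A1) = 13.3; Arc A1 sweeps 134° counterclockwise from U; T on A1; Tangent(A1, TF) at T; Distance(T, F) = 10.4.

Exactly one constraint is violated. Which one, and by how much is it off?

Distance(T, F) = 10.4 — off by 6.50.

H = (0.00, 0.00) ✓; H.y = 0.00, U.y = 0.00 ✓; |HU| = 32.60 ✓; ∠(ZU, UH) = 90.00° ✓; |ZU| = 13.30 ✓; bearing(Z→T) − bearing(Z→U) = 134.0° ✓; |ZT| = 13.30 ✓; ∠(ZT, TF) = 90.00° ✓; |TF| = 16.90 ✗.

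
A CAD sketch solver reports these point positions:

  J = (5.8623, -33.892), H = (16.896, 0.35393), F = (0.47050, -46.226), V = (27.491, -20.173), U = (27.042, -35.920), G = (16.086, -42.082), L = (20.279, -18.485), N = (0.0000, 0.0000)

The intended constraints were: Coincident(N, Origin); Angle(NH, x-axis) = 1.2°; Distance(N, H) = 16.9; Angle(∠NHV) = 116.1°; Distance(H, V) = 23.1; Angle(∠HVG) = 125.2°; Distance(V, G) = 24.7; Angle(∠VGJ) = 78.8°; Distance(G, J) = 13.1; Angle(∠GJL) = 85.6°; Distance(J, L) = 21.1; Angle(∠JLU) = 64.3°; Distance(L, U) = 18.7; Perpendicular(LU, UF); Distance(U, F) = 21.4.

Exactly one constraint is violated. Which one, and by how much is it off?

Distance(U, F) = 21.4 — off by 7.10.

N = (0.00, 0.00) ✓; NH at 1.200° ✓; |NH| = 16.90 ✓; ∠NHV = 116.1° ✓; |HV| = 23.10 ✓; ∠HVG = 125.2° ✓; |VG| = 24.70 ✓; ∠VGJ = 78.80° ✓; |GJ| = 13.10 ✓; ∠GJL = 85.60° ✓; |JL| = 21.10 ✓; ∠JLU = 64.30° ✓; |LU| = 18.70 ✓; ∠(LU, UF) = 90.00° ✓; |UF| = 28.50 ✗.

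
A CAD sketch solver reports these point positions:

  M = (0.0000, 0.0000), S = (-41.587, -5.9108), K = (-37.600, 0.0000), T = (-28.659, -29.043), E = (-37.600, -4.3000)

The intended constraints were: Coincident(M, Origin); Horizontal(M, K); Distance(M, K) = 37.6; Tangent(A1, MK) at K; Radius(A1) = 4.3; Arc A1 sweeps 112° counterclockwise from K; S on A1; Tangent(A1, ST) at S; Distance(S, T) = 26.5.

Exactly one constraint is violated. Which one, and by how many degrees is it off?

Tangent(A1, ST) at S — off by 7.20°.

M = (0.00, 0.00) ✓; M.y = 0.00, K.y = 0.00 ✓; |MK| = 37.60 ✓; ∠(EK, KM) = 90.00° ✓; |EK| = 4.300 ✓; bearing(E→S) − bearing(E→K) = 112.0° ✓; |ES| = 4.300 ✓; ∠(ES, ST) = 82.80° ✗; |ST| = 26.50 ✓.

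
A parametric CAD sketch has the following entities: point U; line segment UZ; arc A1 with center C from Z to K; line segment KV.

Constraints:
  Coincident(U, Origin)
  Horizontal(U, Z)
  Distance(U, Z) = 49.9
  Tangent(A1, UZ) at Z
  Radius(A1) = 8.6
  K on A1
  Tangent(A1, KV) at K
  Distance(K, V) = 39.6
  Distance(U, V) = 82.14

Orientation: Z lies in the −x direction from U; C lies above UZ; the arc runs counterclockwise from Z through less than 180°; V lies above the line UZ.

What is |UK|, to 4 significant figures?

45.65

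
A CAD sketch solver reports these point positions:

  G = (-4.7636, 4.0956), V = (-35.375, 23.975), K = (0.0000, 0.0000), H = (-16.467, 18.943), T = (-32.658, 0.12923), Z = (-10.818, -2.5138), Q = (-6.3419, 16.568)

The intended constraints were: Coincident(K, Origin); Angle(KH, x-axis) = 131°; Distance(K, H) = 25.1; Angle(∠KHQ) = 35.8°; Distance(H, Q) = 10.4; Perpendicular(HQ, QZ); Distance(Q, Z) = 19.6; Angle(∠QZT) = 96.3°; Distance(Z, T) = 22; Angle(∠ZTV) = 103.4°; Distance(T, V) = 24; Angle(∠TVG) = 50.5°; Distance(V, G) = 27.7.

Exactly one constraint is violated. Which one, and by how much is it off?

Distance(V, G) = 27.7 — off by 8.80.

K = (0.00, 0.00) ✓; KH at 131.0° ✓; |KH| = 25.10 ✓; ∠KHQ = 35.80° ✓; |HQ| = 10.40 ✓; ∠(HQ, QZ) = 90.00° ✓; |QZ| = 19.60 ✓; ∠QZT = 96.30° ✓; |ZT| = 22.00 ✓; ∠ZTV = 103.4° ✓; |TV| = 24.00 ✓; ∠TVG = 50.50° ✓; |VG| = 36.50 ✗.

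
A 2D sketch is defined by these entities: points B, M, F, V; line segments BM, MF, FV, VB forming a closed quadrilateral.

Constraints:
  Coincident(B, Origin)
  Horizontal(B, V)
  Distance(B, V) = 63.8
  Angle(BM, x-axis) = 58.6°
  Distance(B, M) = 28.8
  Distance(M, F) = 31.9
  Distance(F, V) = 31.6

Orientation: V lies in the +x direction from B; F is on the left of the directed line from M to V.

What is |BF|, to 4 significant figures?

53.89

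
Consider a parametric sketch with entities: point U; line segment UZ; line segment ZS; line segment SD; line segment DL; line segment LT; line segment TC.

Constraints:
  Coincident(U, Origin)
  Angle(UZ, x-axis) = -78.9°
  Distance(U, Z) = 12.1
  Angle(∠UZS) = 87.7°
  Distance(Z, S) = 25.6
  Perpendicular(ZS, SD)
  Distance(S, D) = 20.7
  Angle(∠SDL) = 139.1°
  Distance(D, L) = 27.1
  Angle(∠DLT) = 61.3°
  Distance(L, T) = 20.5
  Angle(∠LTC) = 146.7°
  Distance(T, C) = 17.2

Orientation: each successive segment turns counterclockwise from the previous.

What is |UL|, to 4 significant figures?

30.01

ZS ⟂ SD, so SD runs at 103.4°; with |SD| = 20.7, D = (22.44, 14.20). ∠SDL = 139.1° gives DL at 144.3° from the x-axis; with |DL| = 27.1, L = (0.4279, 30.01). Then |UL| = |L − U| = 30.01.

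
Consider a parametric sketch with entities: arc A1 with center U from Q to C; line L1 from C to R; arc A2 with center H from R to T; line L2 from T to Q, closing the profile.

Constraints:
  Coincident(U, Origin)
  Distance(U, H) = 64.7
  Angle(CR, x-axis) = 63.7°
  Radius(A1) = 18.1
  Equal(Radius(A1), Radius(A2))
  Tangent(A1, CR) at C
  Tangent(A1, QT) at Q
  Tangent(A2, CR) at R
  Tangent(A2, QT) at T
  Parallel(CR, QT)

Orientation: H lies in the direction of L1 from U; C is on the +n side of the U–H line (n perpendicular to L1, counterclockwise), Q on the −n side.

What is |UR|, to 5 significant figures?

67.184

The slot axis is L1's direction at 63.7°, so u = (cos 63.7°, sin 63.7°) = (0.44307, 0.89649) and n = (−sin 63.7°, cos 63.7°) = (-0.89649, 0.44307). U is at the origin and H lies 64.7 along u from U, so H = 64.7·u = (28.667, 58.003). Tangency of A1 to both parallel lines with radius 18.1 puts C and Q at U ± 18.1·n: C = (-16.226, 8.0196), Q = (16.226, -8.0196). Equal radii place R and T the same way about H: R = H + 18.1·n = (12.440, 66.022), T = H − 18.1·n = (44.893, 49.983). Then |UR| = |R − U| = 67.184.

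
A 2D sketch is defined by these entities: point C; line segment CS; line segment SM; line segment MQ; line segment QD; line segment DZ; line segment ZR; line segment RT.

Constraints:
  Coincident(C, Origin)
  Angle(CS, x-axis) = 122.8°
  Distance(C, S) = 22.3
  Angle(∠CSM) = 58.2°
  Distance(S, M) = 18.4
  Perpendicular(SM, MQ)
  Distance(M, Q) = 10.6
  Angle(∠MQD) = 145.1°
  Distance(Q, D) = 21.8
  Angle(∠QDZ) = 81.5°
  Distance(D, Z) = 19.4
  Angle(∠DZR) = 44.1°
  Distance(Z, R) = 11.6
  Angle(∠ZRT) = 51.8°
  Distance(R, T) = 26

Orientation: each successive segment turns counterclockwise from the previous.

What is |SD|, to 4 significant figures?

29.09

SM is perpendicular to MQ, so MQ runs at -25.40°; with |MQ| = 10.6, Q = (-10.40, -2.423). ∠MQD = 145.1° gives QD at 9.500° from the x-axis; with |QD| = 21.8, D = (11.10, 1.175). Then |SD| = |D − S| = 29.09.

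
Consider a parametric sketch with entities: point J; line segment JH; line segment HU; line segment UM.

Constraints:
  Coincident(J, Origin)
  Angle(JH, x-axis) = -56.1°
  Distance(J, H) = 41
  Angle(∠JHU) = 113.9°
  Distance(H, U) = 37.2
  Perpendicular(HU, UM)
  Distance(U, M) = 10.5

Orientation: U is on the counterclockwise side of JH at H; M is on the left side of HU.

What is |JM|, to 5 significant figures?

60.198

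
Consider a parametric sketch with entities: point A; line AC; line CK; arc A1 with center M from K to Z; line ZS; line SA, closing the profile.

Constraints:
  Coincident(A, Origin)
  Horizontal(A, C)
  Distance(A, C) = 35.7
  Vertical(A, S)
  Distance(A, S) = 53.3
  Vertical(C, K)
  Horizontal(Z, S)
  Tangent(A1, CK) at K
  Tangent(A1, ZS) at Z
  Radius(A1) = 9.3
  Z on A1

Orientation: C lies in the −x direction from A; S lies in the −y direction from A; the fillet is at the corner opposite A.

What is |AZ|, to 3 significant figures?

59.5

The virtual corner opposite A is at (-35.7, -53.3). Since A1 is tangent to CK there, MK ⟂ CK and the tangent condition forces MZ to be normal to ZS, with radius 9.3, so the center M sits 9.3 in from both sides at M = (-26.4, -44.0). That places the tangent points at K = (-35.7, -44.0) on CK and Z = (-26.4, -53.3) on ZS. Then |AZ| = |Z − A| = 59.5.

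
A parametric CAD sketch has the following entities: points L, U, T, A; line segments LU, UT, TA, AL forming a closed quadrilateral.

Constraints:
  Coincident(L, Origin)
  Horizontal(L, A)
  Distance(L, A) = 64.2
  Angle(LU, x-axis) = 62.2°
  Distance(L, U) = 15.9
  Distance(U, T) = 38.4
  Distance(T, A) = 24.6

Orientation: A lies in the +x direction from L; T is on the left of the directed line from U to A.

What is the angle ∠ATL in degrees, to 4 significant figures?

119.0°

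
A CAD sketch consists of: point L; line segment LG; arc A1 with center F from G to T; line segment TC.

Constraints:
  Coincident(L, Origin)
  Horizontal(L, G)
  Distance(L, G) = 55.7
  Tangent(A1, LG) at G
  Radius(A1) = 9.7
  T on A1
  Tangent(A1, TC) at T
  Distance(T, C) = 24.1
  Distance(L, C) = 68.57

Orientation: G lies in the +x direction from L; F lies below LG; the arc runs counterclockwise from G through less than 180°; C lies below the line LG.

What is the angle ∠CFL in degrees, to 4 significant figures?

106.4°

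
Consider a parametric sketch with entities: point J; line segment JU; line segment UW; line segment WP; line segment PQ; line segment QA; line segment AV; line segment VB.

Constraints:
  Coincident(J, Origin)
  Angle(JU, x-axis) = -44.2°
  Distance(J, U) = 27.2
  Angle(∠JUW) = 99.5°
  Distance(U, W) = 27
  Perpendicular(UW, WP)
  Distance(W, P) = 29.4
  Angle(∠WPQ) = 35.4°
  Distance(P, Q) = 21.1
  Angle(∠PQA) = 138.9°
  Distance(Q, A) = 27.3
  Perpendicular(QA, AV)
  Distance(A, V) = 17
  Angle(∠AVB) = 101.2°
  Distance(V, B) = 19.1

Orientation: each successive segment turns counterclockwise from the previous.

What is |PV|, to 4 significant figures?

43.31

J is at the origin; JU runs at -44.2° with length 27.2, so U = (19.50, -18.96). ∠JUW = 99.5° gives UW at 36.30° from the x-axis; with |UW| = 27.0, W = (41.26, -2.979). UW ⟂ WP, so WP runs at 126.3°; with |WP| = 29.4, P = (23.85, 20.72). ∠WPQ = 35.4° gives PQ at -89.10° from the x-axis; with |PQ| = 21.1, Q = (24.19, -0.3816). ∠PQA = 138.9° gives QA at -48.00° from the x-axis; with |QA| = 27.3, A = (42.45, -20.67). The perpendicularity gives AV at right angles to QA, so AV runs at 42.00°; with |AV| = 17.0, V = (55.09, -9.294). Then |PV| = |V − P| = 43.31.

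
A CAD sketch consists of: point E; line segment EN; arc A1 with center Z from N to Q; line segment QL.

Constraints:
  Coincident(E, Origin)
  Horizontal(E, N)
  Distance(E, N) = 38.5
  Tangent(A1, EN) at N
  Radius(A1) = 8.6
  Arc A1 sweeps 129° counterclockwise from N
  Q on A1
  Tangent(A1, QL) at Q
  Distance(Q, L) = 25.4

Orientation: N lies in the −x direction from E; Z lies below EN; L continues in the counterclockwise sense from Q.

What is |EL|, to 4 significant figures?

44.63

E is at the origin; EN is horizontal with |EN| = 38.5 and N on the −x side, so N = (-38.50, 0.000). A1 meets EN tangentially, so ZN is at right angles to EN, so Z = N + (0, -8.6) = (-38.50, -8.600). On A1, N sits at bearing 90° from Z; a 129° counterclockwise sweep puts Q at bearing 219°, so Q = Z + 8.6·(cos 219°, sin 219°) = (-45.18, -14.01). Since A1 is tangent to QL there, ZQ ⟂ QL, so QL runs along (−sin 219°, cos 219°); with |QL| = 25.4, L = (-29.20, -33.75). Then |EL| = |L − E| = 44.63.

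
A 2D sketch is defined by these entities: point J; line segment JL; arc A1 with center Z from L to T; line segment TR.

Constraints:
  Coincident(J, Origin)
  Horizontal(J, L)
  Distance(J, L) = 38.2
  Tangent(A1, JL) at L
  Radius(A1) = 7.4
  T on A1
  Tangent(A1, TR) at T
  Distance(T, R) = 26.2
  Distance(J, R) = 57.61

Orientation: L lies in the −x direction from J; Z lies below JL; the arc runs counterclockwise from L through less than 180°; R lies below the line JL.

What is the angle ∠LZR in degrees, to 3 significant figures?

161°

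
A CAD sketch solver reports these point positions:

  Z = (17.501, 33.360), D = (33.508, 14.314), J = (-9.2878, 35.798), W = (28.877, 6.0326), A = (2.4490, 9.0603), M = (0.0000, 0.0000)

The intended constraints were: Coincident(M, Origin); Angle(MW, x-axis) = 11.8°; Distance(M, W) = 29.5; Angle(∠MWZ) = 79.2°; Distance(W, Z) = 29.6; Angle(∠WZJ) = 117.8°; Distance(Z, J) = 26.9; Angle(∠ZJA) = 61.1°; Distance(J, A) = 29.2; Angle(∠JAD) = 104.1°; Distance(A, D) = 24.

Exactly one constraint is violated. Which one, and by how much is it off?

Distance(A, D) = 24 — off by 7.50.

M = (0.00, 0.00) ✓; MW at 11.80° ✓; |MW| = 29.50 ✓; ∠MWZ = 79.20° ✓; |WZ| = 29.60 ✓; ∠WZJ = 117.8° ✓; |ZJ| = 26.90 ✓; ∠ZJA = 61.10° ✓; |JA| = 29.20 ✓; ∠JAD = 104.1° ✓; |AD| = 31.50 ✗.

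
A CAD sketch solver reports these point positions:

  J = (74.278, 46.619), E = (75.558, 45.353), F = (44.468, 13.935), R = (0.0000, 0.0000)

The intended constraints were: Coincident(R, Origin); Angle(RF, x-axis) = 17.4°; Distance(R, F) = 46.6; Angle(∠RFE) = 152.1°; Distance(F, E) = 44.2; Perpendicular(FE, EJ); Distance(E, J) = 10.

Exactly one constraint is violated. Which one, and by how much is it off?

Distance(E, J) = 10 — off by 8.20.

R = (0.00, 0.00) ✓; RF at 17.40° ✓; |RF| = 46.60 ✓; ∠RFE = 152.1° ✓; |FE| = 44.20 ✓; ∠(FE, EJ) = 90.01° ✓; |EJ| = 1.800 ✗.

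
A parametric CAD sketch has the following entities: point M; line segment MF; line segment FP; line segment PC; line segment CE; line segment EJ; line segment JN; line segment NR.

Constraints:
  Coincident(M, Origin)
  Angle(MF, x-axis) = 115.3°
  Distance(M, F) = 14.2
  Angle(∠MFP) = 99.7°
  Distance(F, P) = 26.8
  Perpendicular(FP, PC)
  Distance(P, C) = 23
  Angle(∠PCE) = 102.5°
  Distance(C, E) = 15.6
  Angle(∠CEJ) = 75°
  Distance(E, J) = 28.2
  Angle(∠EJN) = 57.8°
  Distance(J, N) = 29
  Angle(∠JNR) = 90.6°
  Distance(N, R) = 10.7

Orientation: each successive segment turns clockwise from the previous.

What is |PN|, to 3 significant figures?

17.7

M is at the origin; MF runs at 115.3° with length 14.2, so F = (-6.07, 12.8). ∠MFP = 99.7° gives FP at 35.0° from the x-axis; with |FP| = 26.8, P = (15.9, 28.2). FP is perpendicular to PC, so PC runs at -55.0°; with |PC| = 23.0, C = (29.1, 9.37). ∠PCE = 102.5° gives CE at -132° from the x-axis; with |CE| = 15.6, E = (18.5, -2.13). ∠CEJ = 75.0° gives EJ at 122° from the x-axis; with |EJ| = 28.2, J = (3.39, 21.7). ∠EJN = 57.8° gives JN at 0.300° from the x-axis; with |JN| = 29.0, N = (32.4, 21.8). Then |PN| = |N − P| = 17.7.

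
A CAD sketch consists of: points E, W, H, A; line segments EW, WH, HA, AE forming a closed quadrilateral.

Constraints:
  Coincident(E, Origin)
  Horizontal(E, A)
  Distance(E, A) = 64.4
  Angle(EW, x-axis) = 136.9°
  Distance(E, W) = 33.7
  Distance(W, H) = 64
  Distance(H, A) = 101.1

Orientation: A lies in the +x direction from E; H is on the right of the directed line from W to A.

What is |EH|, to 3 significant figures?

49.6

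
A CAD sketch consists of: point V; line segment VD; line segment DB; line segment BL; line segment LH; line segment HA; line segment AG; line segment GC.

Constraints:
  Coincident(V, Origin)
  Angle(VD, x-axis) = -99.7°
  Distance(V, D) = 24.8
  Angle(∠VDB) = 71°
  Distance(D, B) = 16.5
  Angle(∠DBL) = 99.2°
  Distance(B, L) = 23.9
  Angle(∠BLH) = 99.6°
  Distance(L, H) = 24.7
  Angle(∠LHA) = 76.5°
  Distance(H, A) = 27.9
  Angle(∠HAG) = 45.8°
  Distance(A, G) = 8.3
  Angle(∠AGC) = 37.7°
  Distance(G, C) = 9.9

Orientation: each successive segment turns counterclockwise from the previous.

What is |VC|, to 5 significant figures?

22.570

∠HAG = 45.8° gives AG at 48.200° from the x-axis; with |AG| = 8.3, G = (-4.8200, -15.447). ∠AGC = 37.7° gives GC at -169.50° from the x-axis; with |GC| = 9.9, C = (-14.554, -17.251). Then |VC| = |C − V| = 22.570.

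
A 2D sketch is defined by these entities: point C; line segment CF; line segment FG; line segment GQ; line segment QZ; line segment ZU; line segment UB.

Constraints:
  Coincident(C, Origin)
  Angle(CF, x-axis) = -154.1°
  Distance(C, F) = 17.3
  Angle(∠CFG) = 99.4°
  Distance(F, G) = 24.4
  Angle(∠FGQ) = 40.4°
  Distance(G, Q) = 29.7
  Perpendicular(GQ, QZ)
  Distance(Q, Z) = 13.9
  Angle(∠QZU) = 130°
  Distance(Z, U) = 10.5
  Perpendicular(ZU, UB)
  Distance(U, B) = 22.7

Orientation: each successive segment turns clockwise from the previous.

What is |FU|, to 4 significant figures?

5.730

C is at the origin; CF runs at -154.1° with length 17.3, so F = (-15.56, -7.557). ∠CFG = 99.4° gives FG at 125.3° from the x-axis; with |FG| = 24.4, G = (-29.66, 12.36). ∠FGQ = 40.4° gives GQ at -14.30° from the x-axis; with |GQ| = 29.7, Q = (-0.8823, 5.021). GQ is perpendicular to QZ, so QZ runs at -104.3°; with |QZ| = 13.9, Z = (-4.316, -8.448). ∠QZU = 130.0° gives ZU at -154.3° from the x-axis; with |ZU| = 10.5, U = (-13.78, -13.00). Then |FU| = |U − F| = 5.730.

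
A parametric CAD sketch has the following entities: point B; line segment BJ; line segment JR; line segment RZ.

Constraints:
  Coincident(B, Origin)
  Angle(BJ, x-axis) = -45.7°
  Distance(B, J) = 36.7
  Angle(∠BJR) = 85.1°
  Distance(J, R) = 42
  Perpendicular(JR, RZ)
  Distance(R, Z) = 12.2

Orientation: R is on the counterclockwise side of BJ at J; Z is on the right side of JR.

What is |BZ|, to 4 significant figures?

62.36

∠BJR = 85.1°, so JR runs at -45.7° + (180° − 85.1°) = 49.20° from the x-axis; with |JR| = 42.0, R = J + 42.0·(cos 49.20°, sin 49.20°) = (53.08, 5.528). JR ⟂ RZ; with |RZ| = 12.2 on the right of JR, Z = R + 12.2·(0.7570, -0.6534) = (62.31, -2.444). Then |BZ| = |Z − B| = 62.36.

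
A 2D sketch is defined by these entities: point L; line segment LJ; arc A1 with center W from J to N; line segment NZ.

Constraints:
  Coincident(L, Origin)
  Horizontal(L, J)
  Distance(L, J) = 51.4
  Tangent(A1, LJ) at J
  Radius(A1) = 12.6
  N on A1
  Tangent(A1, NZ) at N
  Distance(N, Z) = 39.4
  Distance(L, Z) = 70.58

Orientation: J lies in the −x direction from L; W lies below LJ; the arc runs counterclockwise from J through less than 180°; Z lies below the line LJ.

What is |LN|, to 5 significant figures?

65.315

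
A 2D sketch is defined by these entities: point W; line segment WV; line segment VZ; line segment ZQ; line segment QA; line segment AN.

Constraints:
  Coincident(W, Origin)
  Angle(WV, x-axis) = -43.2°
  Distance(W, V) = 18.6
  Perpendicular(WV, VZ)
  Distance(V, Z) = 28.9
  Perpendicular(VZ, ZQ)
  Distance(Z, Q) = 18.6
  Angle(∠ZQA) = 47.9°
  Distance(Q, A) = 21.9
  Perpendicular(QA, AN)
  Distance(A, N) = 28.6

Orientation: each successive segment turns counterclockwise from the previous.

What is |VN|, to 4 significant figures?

36.22

∠ZQA = 47.9° gives QA at -91.10° from the x-axis; with |QA| = 21.9, A = (19.36, -0.8288). QA is perpendicular to AN, so AN runs at -1.100°; with |AN| = 28.6, N = (47.96, -1.378). Then |VN| = |N − V| = 36.22.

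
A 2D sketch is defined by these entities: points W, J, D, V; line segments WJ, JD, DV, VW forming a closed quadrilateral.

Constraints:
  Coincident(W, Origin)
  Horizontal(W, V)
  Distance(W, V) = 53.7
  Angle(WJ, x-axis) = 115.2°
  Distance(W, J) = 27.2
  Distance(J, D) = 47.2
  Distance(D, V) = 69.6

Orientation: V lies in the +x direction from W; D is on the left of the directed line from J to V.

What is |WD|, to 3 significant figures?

63.4

Checks: |WV| = 53.70 ✓; |WJ| = 27.20 ✓; |JD| = 47.20 ✓; |DV| = 69.60 ✓.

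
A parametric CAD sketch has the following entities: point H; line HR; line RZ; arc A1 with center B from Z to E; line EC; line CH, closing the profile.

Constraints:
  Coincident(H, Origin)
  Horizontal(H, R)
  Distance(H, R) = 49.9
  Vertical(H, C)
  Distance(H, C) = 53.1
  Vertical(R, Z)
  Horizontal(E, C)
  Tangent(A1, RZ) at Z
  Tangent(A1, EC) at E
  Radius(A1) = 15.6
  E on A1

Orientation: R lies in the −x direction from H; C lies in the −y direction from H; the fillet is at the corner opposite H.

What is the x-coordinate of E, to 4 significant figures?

-34.30

The virtual corner opposite H is at (-49.90, -53.10). Tangency of A1 to RZ means the radius BZ is perpendicular to RZ and A1 meets EC tangentially, so BE is at right angles to EC, with radius 15.6, so the center B sits 15.6 in from both sides at B = (-34.30, -37.50). That places the tangent points at Z = (-49.90, -37.50) on RZ and E = (-34.30, -53.10) on EC. So E.x = -34.30.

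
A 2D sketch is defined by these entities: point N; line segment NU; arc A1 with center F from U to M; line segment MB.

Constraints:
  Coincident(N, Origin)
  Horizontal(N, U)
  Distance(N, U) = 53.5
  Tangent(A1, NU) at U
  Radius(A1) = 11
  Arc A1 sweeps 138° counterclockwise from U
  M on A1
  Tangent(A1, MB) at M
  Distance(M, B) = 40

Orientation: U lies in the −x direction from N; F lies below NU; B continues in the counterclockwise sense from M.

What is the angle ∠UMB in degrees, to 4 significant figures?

111.0°

On A1, U sits at bearing 90° from F; a 138° counterclockwise sweep puts M at bearing 228°, so M = F + 11.0·(cos 228°, sin 228°) = (-60.86, -19.17). Since A1 is tangent to MB there, FM ⟂ MB, so MB runs along (−sin 228°, cos 228°); with |MB| = 40.0, B = (-31.13, -45.94). Then cos ∠UMB = MU·MB / (|MU||MB|), giving 111.0°.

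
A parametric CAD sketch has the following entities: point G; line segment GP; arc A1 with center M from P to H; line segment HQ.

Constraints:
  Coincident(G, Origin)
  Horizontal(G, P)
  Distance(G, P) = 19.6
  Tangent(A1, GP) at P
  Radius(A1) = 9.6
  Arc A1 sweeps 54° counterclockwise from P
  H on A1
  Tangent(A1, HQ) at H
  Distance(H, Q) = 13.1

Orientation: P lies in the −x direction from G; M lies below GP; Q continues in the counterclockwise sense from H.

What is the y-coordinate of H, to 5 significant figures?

-3.9573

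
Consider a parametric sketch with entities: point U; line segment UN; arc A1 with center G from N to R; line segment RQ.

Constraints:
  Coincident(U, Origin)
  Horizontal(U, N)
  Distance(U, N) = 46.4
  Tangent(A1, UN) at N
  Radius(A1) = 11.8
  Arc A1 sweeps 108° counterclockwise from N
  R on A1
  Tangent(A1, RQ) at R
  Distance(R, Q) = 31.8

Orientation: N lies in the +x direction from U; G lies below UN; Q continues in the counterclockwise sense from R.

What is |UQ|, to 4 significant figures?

64.13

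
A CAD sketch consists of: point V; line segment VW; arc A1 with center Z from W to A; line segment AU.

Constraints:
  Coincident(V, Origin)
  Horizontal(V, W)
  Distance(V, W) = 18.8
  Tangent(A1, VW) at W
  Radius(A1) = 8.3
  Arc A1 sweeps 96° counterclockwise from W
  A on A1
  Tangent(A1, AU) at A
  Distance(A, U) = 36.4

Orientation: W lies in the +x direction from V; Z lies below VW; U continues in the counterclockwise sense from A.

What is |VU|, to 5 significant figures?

47.584

V is at the origin; VW is horizontal with |VW| = 18.8 and W on the +x side, so W = (18.800, 0.0000). A1 meets VW tangentially, so ZW is at right angles to VW, so Z = W + (0, -8.3) = (18.800, -8.3000). On A1, W sits at bearing 90° from Z; a 96° counterclockwise sweep puts A at bearing 186°, so A = Z + 8.3·(cos 186°, sin 186°) = (10.545, -9.1676). The tangent condition forces ZA to be normal to AU, so AU runs along (−sin 186°, cos 186°); with |AU| = 36.4, U = (14.350, -45.368). Then |VU| = |U − V| = 47.584.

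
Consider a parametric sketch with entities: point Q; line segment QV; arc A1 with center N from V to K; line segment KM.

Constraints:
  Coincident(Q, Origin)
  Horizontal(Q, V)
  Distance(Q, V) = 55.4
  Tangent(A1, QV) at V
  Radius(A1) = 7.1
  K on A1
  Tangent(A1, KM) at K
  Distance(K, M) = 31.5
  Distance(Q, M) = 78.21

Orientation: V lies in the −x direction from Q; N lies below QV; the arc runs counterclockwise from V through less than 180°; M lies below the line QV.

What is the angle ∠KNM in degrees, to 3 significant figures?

77.3°

Checks: |NK| = 7.100 ✓; ∠(NK, KM) = 90.00° ✓; |KM| = 31.50 ✓; |QM| = 78.21 ✓.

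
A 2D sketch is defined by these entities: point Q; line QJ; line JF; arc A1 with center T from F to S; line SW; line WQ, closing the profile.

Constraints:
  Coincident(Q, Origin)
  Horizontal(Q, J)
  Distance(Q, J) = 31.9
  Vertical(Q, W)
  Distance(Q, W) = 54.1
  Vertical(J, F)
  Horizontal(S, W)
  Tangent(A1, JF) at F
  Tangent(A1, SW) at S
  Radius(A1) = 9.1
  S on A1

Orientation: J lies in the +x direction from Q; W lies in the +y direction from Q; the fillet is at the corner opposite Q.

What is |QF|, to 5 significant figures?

55.160

Q is at the origin; QJ is horizontal with |QJ| = 31.9 and J on the +x side, so J = (31.900, 0.0000). Q and W share the same x with |QW| = 54.1 and W on the +y side, so W = (0.0000, 54.100). The virtual corner opposite Q is at (31.900, 54.100). A1 meets JF tangentially, so TF is at right angles to JF and the tangent condition forces TS to be normal to SW, with radius 9.1, so the center T sits 9.1 in from both sides at T = (22.800, 45.000). That places the tangent points at F = (31.900, 45.000) on JF and S = (22.800, 54.100) on SW. Then |QF| = |F − Q| = 55.160.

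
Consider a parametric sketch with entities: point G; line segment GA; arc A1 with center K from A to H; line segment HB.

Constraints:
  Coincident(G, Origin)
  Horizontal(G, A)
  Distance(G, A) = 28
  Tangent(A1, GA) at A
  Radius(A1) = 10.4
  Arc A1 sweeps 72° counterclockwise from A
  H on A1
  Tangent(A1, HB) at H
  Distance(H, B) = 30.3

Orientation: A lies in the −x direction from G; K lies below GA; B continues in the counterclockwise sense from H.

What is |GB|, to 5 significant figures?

59.407

G is at the origin; G and A share the same y with |GA| = 28.0 and A on the −x side, so A = (-28.000, 0.0000). The tangent condition forces KA to be normal to GA, so K = A + (0, -10.4) = (-28.000, -10.400). On A1, A sits at bearing 90° from K; a 72° counterclockwise sweep puts H at bearing 162°, so H = K + 10.4·(cos 162°, sin 162°) = (-37.891, -7.1862). A1 meets HB tangentially, so KH is at right angles to HB, so HB runs along (−sin 162°, cos 162°); with |HB| = 30.3, B = (-47.254, -36.003). Then |GB| = |B − G| = 59.407.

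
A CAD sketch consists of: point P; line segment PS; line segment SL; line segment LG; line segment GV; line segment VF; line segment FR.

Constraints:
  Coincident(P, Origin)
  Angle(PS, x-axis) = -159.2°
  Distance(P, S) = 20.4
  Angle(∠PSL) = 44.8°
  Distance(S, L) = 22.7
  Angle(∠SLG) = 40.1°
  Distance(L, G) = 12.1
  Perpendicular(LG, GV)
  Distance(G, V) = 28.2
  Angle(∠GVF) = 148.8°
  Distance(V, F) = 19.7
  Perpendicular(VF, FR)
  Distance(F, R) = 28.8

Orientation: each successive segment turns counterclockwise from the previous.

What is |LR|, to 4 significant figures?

37.75

P is at the origin; PS runs at -159.2° with length 20.4, so S = (-19.07, -7.244). ∠PSL = 44.8° gives SL at -24.00° from the x-axis; with |SL| = 22.7, L = (1.667, -16.48). ∠SLG = 40.1° gives LG at 115.9° from the x-axis; with |LG| = 12.1, G = (-3.618, -5.592). LG ⟂ GV, so GV runs at -154.1°; with |GV| = 28.2, V = (-28.99, -17.91). ∠GVF = 148.8° gives VF at -122.9° from the x-axis; with |VF| = 19.7, F = (-39.69, -34.45). VF ⟂ FR, so FR runs at -32.90°; with |FR| = 28.8, R = (-15.51, -50.09). Then |LR| = |R − L| = 37.75.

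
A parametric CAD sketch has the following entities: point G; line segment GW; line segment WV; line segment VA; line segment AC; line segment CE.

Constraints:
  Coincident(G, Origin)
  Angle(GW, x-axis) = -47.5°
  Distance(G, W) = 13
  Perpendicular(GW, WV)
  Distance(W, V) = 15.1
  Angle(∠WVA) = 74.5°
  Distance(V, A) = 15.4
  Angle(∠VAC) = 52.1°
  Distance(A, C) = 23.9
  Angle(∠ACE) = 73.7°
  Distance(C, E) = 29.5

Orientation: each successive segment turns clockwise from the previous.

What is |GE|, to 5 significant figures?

36.827

∠VAC = 52.1° gives AC at -10.900° from the x-axis; with |AC| = 23.9, C = (14.127, -10.584). ∠ACE = 73.7° gives CE at -117.20° from the x-axis; with |CE| = 29.5, E = (0.64276, -36.822). Then |GE| = |E − G| = 36.827.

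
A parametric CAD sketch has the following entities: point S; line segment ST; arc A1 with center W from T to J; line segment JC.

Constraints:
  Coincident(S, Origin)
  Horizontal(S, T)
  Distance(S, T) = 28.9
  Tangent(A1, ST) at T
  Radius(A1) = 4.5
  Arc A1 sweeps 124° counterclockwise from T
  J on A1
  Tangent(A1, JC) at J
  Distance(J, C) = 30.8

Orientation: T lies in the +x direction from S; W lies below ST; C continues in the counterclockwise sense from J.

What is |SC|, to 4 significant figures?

53.45

S is at the origin; ST is horizontal with |ST| = 28.9 and T on the +x side, so T = (28.90, 0.000). Since A1 is tangent to ST there, WT ⟂ ST, so W = T + (0, -4.5) = (28.90, -4.500). On A1, T sits at bearing 90° from W; a 124° counterclockwise sweep puts J at bearing 214°, so J = W + 4.5·(cos 214°, sin 214°) = (25.17, -7.016). The tangent condition forces WJ to be normal to JC, so JC runs along (−sin 214°, cos 214°); with |JC| = 30.8, C = (42.39, -32.55). Then |SC| = |C − S| = 53.45.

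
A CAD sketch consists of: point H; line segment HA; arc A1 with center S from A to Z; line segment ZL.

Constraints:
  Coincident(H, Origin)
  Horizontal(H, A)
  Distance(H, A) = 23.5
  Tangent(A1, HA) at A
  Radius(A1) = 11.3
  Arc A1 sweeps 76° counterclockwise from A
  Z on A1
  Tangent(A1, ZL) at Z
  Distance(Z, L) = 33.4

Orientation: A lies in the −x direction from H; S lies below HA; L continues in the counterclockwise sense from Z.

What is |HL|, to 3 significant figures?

59.1

H is at the origin; H and A share the same y with |HA| = 23.5 and A on the −x side, so A = (-23.5, 0.00). Since A1 is tangent to HA there, SA ⟂ HA, so S = A + (0, -11.3) = (-23.5, -11.3). On A1, A sits at bearing 90° from S; a 76° counterclockwise sweep puts Z at bearing 166°, so Z = S + 11.3·(cos 166°, sin 166°) = (-34.5, -8.57). Tangency of A1 to ZL means the radius SZ is perpendicular to ZL, so ZL runs along (−sin 166°, cos 166°); with |ZL| = 33.4, L = (-42.5, -41.0). Then |HL| = |L − H| = 59.1.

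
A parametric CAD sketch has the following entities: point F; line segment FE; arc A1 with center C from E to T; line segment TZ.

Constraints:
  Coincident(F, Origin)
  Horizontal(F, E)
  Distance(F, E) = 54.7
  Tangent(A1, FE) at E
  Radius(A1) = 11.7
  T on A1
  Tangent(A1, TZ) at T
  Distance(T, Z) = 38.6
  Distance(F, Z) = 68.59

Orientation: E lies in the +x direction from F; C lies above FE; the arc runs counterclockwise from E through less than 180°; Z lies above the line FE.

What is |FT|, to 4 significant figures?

67.19

F is at the origin; F and E share the same y with |FE| = 54.7 and E on the +x side, so E = (54.70, 0.000). Tangency of A1 to FE means the radius CE is perpendicular to FE, so C = E + (0, 11.7) = (54.70, 11.70). Since CT ⟂ TZ (tangency), |CZ| = √(11.7² + 38.6²) = 40.33 regardless of where T sits on A1. So Z lies on both circle(F, 68.59) and circle(C, 40.33); the above-FE intersection is Z = (45.82, 51.04). T is the foot of the tangent from Z: T = (64.87, 17.48).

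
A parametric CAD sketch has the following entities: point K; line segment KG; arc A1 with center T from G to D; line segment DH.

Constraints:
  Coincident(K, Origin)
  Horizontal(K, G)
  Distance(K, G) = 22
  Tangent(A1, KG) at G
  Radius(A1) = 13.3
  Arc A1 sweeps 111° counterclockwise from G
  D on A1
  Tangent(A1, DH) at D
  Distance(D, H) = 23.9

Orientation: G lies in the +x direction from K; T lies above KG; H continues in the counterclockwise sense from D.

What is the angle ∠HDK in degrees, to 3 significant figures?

96.7°

K is at the origin; K and G share the same y with |KG| = 22.0 and G on the +x side, so G = (22.0, 0.00). The tangent condition forces TG to be normal to KG, so T = G + (0, 13.3) = (22.0, 13.3). On A1, G sits at bearing -90° from T; a 111° counterclockwise sweep puts D at bearing 21°, so D = T + 13.3·(cos 21°, sin 21°) = (34.4, 18.1). Tangency of A1 to DH means the radius TD is perpendicular to DH, so DH runs along (−sin 21°, cos 21°); with |DH| = 23.9, H = (25.9, 40.4). Then cos ∠HDK = DH·DK / (|DH||DK|), giving 96.7°.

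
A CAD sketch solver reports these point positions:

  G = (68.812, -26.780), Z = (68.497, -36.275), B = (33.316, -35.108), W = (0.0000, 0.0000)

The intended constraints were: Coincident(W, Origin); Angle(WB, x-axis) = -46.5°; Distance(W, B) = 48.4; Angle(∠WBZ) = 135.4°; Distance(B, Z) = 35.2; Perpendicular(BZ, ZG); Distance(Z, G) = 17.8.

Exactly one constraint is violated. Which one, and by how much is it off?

Distance(Z, G) = 17.8 — off by 8.30.

W = (0.00, 0.00) ✓; WB at -46.50° ✓; |WB| = 48.40 ✓; ∠WBZ = 135.4° ✓; |BZ| = 35.20 ✓; ∠(BZ, ZG) = 90.00° ✓; |ZG| = 9.500 ✗.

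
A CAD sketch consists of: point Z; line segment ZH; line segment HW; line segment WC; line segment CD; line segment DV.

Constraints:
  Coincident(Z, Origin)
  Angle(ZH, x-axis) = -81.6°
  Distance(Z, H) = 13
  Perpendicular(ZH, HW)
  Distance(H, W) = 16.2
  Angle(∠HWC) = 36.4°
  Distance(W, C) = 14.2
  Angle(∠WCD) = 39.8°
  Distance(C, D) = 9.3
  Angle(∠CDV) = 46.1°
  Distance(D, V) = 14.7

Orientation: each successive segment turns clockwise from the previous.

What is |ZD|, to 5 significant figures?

15.295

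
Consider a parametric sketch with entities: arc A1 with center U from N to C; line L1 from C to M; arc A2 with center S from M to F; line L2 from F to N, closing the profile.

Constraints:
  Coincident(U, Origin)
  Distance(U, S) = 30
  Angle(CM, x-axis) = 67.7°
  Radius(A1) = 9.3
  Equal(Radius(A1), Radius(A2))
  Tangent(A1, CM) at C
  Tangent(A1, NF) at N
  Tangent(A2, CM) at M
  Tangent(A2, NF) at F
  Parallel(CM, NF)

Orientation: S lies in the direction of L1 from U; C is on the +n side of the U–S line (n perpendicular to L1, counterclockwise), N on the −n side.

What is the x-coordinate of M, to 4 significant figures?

2.779

Tangency of A1 to both parallel lines with radius 9.3 puts C and N at U ± 9.3·n: C = (-8.604, 3.529), N = (8.604, -3.529). Equal radii place M and F the same way about S: M = S + 9.3·n = (2.779, 31.29), F = S − 9.3·n = (19.99, 24.23). So M.x = 2.779.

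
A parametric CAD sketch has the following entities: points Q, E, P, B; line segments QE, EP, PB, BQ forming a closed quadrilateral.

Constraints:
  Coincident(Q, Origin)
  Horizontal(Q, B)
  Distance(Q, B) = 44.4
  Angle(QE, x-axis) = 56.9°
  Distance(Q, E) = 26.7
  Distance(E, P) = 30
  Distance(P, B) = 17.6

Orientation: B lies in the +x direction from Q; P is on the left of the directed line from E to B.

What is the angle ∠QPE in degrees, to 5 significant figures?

30.856°

Checks: |EP| = 30.00 ✓; |PB| = 17.60 ✓.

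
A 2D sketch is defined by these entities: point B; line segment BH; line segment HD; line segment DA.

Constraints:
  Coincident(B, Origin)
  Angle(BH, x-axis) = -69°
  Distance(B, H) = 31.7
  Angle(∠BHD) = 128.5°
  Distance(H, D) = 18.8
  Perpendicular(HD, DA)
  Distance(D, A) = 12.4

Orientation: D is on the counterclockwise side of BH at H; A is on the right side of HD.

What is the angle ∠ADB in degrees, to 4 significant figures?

122.8°

B is at the origin; BH runs at -69.0° with length 31.7, so H = 31.7·(cos -69.0°, sin -69.0°) = (11.36, -29.59). ∠BHD = 128.5°, so HD runs at -69.0° + (180° − 128.5°) = -17.50° from the x-axis; with |HD| = 18.8, D = H + 18.8·(cos -17.50°, sin -17.50°) = (29.29, -35.25). HD ⟂ DA; with |DA| = 12.4 on the right of HD, A = D + 12.4·(-0.3007, -0.9537) = (25.56, -47.07). Then cos ∠ADB = DA·DB / (|DA||DB|), giving 122.8°.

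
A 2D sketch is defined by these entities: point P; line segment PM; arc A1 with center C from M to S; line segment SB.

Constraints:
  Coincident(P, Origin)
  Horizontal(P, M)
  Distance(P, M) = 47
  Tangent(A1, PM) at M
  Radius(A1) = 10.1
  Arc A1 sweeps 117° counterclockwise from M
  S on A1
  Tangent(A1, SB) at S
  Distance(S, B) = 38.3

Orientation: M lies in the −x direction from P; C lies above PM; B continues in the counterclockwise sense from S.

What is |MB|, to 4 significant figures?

49.53

P is at the origin; P and M share the same y with |PM| = 47.0 and M on the −x side, so M = (-47.00, 0.000). Since A1 is tangent to PM there, CM ⟂ PM, so C = M + (0, 10.1) = (-47.00, 10.10). On A1, M sits at bearing -90° from C; a 117° counterclockwise sweep puts S at bearing 27°, so S = C + 10.1·(cos 27°, sin 27°) = (-38.00, 14.69). Since A1 is tangent to SB there, CS ⟂ SB, so SB runs along (−sin 27°, cos 27°); with |SB| = 38.3, B = (-55.39, 48.81). Then |MB| = |B − M| = 49.53.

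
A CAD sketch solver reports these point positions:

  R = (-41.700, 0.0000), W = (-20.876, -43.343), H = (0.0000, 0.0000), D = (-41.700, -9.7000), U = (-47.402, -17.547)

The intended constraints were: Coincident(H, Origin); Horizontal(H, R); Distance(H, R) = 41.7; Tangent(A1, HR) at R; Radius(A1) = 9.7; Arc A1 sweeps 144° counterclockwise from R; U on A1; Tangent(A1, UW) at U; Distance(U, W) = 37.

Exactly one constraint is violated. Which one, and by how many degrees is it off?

Tangent(A1, UW) at U — off by 8.20°.

H = (0.00, 0.00) ✓; H.y = 0.00, R.y = 0.00 ✓; |HR| = 41.70 ✓; ∠(DR, RH) = 90.00° ✓; |DR| = 9.700 ✓; bearing(D→U) − bearing(D→R) = 144.0° ✓; |DU| = 9.700 ✓; ∠(DU, UW) = 98.20° ✗; |UW| = 37.00 ✓.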